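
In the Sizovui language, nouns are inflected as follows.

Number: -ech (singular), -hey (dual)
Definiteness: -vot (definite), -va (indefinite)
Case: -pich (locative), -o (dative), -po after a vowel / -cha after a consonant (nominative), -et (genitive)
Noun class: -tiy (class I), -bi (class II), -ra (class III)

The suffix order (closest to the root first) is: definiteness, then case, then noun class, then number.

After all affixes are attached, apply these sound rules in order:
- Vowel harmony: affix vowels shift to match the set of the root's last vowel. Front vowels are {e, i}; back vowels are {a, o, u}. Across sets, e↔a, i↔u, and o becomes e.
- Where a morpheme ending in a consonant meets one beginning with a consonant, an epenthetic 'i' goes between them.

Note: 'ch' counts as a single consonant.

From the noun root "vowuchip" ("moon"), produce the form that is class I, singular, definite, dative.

Attach definiteness definite -vot → vowuchipvot.
Attach case dative -o → vowuchipvoto.
Attach noun class class I -tiy → vowuchipvototiy.
Attach number singular -ech → vowuchipvototiyech.
Apply vowel harmony: vowuchipvototiyech → vowuchipvetetiyech.
Apply epenthesis: vowuchipvetetiyech → vowuchipivetetiyech.

vowuchipivetetiyech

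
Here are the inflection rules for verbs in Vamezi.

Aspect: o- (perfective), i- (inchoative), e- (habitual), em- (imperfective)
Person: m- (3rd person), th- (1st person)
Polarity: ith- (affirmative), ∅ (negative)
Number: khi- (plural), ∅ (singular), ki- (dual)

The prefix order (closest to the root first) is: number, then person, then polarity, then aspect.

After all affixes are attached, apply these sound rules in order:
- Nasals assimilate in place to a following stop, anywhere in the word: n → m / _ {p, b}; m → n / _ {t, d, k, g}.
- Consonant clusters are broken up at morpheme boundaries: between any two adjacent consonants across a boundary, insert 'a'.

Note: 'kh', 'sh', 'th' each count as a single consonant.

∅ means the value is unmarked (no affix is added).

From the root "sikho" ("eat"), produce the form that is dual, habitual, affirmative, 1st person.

eithathakisikho

Attach number dual ki- → kisikho.
Attach person 1st person th- → thkisikho.
Attach polarity affirmative ith- → iththkisikho.
Attach aspect habitual e- → eiththkisikho.
Nasal assimilation: no change.
Apply epenthesis: eiththkisikho → eithathakisikho.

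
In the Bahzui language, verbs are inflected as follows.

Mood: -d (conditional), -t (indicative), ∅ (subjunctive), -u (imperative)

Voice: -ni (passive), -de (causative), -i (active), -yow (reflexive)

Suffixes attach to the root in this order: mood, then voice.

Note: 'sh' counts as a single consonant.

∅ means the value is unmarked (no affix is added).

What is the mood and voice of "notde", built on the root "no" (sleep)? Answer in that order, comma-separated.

Segment: no-t-de.
mood: -t → indicative.
voice: -de → causative.

indicative, causative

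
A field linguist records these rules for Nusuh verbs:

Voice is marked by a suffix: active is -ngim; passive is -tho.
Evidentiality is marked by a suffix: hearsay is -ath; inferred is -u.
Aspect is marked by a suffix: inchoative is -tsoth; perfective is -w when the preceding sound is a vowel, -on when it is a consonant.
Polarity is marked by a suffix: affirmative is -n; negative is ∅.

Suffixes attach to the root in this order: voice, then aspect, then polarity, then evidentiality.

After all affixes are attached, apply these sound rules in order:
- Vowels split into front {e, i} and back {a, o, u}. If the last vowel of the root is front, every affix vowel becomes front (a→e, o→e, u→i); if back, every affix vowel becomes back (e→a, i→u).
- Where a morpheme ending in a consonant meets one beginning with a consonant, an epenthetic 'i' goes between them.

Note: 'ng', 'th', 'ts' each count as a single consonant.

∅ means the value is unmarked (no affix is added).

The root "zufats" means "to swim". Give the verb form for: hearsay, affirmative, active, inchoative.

Attach voice active -ngim → zufatsngim.
Attach aspect inchoative -tsoth → zufatsngimtsoth.
Attach polarity affirmative -n → zufatsngimtsothn.
Attach evidentiality hearsay -ath → zufatsngimtsothnath.
Apply vowel harmony: zufatsngimtsothnath → zufatsngumtsothnath.
Apply epenthesis: zufatsngumtsothnath → zufatsingumitsothinath.

zufatsingumitsothinath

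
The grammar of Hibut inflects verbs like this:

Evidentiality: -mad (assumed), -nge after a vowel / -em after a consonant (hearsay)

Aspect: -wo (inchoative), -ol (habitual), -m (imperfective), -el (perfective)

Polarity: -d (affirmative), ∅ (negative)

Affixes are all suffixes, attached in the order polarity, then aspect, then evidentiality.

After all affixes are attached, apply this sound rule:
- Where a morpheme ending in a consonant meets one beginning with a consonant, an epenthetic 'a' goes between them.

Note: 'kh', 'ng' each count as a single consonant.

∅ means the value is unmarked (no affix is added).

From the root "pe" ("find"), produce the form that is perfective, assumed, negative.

polarity = negative: zero marking, form stays pe.
Attach aspect perfective -el → peel.
Attach evidentiality assumed -mad → peelmad.
Apply epenthesis: peelmad → peelamad.

peelamad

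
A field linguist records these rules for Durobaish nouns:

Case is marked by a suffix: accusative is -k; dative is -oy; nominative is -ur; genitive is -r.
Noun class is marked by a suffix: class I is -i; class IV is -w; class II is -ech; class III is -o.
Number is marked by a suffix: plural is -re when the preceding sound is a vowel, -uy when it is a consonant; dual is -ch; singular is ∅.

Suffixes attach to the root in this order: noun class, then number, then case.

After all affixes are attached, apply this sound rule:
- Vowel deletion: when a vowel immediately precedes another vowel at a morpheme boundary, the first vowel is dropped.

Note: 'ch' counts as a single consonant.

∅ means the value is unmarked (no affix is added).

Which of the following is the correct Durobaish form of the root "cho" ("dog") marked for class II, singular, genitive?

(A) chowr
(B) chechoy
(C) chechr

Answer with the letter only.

Attach noun class class II -ech → choech.
number = singular: zero marking, form stays choech.
Attach case genitive -r → choechr.
Apply vowel deletion: choechr → chechr.
So the correct form is chechr, option (C).
(B) chechoy is wrong: it uses dative instead of genitive for case.
(A) chowr is wrong: it uses class IV instead of class II for noun class.

C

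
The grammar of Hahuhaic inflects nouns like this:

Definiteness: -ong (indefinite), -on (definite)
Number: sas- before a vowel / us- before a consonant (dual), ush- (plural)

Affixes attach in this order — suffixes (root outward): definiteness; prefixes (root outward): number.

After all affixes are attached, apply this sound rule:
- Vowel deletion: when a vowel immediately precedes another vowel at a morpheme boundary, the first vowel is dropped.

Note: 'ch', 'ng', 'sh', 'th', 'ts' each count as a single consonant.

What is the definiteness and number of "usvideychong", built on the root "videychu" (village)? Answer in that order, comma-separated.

Segment: us-videychu-ong.
definiteness: -ong → indefinite.
number: sas/us- → dual.

indefinite, dual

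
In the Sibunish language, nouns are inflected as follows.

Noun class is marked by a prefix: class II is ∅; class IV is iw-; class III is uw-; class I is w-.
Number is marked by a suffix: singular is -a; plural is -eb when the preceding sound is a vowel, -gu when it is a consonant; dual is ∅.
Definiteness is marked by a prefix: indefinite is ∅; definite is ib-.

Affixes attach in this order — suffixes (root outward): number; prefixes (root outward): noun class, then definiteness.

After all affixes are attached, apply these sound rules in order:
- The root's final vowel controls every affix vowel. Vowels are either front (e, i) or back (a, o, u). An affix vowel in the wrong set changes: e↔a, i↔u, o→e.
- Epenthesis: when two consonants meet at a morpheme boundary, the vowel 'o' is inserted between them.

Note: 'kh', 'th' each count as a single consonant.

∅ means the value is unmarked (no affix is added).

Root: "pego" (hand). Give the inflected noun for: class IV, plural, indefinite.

uwopegoab

Attach noun class class IV iw- → iwpego.
definiteness = indefinite: zero marking, form stays iwpego.
Attach number plural -eb (after vowel 'o') → iwpegoeb.
Apply vowel harmony: iwpegoeb → uwpegoab.
Apply epenthesis: uwpegoab → uwopegoab.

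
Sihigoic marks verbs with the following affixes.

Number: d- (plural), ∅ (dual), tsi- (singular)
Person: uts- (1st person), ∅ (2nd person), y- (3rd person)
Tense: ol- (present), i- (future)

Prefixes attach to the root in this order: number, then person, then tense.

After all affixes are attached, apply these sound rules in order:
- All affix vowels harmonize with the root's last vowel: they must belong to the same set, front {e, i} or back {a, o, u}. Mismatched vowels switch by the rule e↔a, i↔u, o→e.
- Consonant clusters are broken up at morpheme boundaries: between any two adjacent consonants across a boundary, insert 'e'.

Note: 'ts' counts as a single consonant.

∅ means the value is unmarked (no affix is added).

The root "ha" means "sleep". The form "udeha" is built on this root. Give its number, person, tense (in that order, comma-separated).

plural, 2nd person, future

Segment: i-d-ha.
number: d- → plural.
person: ∅ → 2nd person.
tense: i- → future.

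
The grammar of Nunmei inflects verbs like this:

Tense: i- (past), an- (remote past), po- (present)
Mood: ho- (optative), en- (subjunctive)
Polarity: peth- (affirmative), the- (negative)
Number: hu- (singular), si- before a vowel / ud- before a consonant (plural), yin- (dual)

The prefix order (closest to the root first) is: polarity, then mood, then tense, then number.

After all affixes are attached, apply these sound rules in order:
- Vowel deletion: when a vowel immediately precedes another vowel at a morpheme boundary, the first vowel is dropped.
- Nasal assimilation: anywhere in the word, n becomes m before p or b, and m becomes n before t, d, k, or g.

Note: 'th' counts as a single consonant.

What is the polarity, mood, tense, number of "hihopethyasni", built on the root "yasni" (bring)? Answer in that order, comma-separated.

affirmative, optative, past, singular

Segment: hu-i-ho-peth-yasni.
polarity: peth- → affirmative.
mood: ho- → optative.
tense: i- → past.
number: hu- → singular.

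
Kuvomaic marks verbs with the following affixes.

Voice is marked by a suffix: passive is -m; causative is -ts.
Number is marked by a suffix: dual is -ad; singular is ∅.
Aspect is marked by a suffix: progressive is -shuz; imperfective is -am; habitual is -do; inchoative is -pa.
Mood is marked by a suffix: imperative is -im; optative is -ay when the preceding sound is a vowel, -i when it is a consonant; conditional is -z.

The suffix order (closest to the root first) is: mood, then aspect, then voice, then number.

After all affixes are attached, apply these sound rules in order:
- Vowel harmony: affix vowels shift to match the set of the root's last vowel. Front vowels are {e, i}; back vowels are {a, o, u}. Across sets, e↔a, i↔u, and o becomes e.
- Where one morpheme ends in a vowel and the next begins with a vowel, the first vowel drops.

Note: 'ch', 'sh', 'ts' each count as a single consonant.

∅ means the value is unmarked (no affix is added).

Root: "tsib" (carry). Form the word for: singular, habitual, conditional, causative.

tsibzdets

Attach mood conditional -z → tsibz.
Attach aspect habitual -do → tsibzdo.
Attach voice causative -ts → tsibzdots.
number = singular: zero marking, form stays tsibzdots.
Apply vowel harmony: tsibzdots → tsibzdets.
Vowel deletion: no change.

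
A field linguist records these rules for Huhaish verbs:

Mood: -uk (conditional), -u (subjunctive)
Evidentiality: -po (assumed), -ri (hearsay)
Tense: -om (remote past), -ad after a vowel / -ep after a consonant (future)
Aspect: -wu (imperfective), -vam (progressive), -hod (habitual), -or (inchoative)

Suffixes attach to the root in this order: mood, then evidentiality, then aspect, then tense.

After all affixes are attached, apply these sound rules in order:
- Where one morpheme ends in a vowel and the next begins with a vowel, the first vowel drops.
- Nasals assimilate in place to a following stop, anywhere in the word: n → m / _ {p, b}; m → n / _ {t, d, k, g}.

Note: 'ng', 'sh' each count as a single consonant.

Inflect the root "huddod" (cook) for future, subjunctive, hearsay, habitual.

Attach mood subjunctive -u → huddodu.
Attach evidentiality hearsay -ri → huddoduri.
Attach aspect habitual -hod → huddodurihod.
Attach tense future -ep (after consonant 'd') → huddodurihodep.
Vowel deletion: no change.
Nasal assimilation: no change.

huddodurihodep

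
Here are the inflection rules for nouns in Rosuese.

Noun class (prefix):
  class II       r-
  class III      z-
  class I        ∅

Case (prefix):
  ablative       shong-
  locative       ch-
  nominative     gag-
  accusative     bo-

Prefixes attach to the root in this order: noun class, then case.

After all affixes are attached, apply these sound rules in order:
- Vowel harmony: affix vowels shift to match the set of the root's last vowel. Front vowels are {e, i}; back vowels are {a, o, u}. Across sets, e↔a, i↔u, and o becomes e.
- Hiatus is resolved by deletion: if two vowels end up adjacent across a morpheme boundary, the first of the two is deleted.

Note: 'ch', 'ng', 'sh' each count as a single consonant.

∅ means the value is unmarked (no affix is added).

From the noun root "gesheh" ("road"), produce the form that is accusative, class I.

noun class = class I: zero marking, form stays gesheh.
Attach case accusative bo- → bogesheh.
Apply vowel harmony: bogesheh → begesheh.
Vowel deletion: no change.

begesheh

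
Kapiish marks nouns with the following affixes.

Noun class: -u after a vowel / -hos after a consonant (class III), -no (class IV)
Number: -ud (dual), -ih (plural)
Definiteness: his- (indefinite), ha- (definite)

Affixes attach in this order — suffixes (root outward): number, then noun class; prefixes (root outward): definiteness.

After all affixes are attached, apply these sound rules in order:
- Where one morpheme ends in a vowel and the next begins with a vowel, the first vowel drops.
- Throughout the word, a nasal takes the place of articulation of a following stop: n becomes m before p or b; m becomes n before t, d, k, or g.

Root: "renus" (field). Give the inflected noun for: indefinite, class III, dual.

Attach number dual -ud → renusud.
Attach definiteness indefinite his- → hisrenusud.
Attach noun class class III -hos (after consonant 'd') → hisrenusudhos.
Vowel deletion: no change.
Nasal assimilation: no change.

hisrenusudhos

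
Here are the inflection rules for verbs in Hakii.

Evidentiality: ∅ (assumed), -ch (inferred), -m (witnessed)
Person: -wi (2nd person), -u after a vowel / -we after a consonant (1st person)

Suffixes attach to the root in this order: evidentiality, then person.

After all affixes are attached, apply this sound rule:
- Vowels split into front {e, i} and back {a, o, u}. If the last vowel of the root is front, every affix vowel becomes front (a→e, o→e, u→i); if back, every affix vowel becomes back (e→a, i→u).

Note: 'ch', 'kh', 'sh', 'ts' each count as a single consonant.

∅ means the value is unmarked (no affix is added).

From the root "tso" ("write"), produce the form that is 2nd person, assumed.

evidentiality = assumed: zero marking, form stays tso.
Attach person 2nd person -wi → tsowi.
Apply vowel harmony: tsowi → tsowu.

tsowu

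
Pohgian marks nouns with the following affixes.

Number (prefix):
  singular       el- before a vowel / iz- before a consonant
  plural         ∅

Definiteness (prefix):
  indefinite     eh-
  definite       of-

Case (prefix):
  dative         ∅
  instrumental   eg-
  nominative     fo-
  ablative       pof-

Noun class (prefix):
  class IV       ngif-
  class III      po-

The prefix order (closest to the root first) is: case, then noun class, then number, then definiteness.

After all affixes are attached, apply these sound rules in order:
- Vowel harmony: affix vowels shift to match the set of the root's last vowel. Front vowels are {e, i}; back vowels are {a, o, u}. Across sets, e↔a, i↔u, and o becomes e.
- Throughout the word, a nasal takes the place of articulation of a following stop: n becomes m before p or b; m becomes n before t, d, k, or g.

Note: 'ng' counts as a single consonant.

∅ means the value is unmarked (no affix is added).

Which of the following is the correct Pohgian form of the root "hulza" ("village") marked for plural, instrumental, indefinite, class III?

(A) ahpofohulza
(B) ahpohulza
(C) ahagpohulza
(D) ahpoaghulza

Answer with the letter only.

Attach case instrumental eg- → eghulza.
Attach noun class class III po- → poeghulza.
number = plural: zero marking, form stays poeghulza.
Attach definiteness indefinite eh- → ehpoeghulza.
Apply vowel harmony: ehpoeghulza → ahpoaghulza.
Nasal assimilation: no change.
So the correct form is ahpoaghulza, option (D).
(A) ahpofohulza is wrong: it uses nominative instead of instrumental for case.
(C) ahagpohulza is wrong: it has the affixes in the wrong order.
(B) ahpohulza is wrong: it uses dative instead of instrumental for case.

D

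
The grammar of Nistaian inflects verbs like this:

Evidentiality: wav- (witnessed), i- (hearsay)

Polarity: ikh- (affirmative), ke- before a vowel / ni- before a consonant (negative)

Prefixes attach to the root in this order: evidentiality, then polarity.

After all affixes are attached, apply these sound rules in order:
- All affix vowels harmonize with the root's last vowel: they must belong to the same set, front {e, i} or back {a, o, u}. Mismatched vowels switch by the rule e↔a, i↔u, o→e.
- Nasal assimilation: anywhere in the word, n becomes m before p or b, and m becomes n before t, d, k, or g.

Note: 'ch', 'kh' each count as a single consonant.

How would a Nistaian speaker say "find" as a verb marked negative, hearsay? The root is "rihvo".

kaurihvo

Attach evidentiality hearsay i- → irihvo.
Attach polarity negative ke- (before vowel 'i') → keirihvo.
Apply vowel harmony: keirihvo → kaurihvo.
Nasal assimilation: no change.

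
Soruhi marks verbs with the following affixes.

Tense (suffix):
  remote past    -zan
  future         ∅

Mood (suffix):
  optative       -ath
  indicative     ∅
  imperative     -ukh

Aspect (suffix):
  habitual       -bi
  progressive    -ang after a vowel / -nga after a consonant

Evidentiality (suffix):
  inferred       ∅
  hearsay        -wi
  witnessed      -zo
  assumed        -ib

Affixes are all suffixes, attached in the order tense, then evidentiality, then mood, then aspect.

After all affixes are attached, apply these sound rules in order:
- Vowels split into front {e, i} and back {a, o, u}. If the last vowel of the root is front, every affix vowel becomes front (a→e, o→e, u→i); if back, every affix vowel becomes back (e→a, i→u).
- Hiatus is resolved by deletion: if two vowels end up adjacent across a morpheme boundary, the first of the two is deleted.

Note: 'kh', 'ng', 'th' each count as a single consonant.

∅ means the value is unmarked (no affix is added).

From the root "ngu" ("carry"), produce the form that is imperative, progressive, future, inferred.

tense = future: zero marking, form stays ngu.
evidentiality = inferred: zero marking, form stays ngu.
Attach mood imperative -ukh → nguukh.
Attach aspect progressive -nga (after consonant 'kh') → nguukhnga.
Vowel harmony: no change.
Apply vowel deletion: nguukhnga → ngukhnga.

ngukhnga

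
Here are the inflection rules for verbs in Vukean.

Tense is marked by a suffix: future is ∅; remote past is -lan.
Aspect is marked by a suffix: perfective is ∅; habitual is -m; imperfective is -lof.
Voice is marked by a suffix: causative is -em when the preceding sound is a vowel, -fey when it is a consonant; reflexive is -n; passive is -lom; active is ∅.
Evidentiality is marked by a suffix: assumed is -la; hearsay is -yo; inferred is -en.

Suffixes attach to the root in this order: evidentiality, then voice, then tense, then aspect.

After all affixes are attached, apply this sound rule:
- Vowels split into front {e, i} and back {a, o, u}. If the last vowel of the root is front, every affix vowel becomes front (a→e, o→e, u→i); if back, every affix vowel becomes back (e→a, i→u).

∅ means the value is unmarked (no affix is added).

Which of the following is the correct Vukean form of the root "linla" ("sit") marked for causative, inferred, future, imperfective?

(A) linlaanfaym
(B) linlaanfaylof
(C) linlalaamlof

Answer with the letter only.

Attach evidentiality inferred -en → linlaen.
Attach voice causative -fey (after consonant 'n') → linlaenfey.
tense = future: zero marking, form stays linlaenfey.
Attach aspect imperfective -lof → linlaenfeylof.
Apply vowel harmony: linlaenfeylof → linlaanfaylof.
So the correct form is linlaanfaylof, option (B).
(A) linlaanfaym is wrong: it uses habitual instead of imperfective for aspect.
(C) linlalaamlof is wrong: it uses assumed instead of inferred for evidentiality.

B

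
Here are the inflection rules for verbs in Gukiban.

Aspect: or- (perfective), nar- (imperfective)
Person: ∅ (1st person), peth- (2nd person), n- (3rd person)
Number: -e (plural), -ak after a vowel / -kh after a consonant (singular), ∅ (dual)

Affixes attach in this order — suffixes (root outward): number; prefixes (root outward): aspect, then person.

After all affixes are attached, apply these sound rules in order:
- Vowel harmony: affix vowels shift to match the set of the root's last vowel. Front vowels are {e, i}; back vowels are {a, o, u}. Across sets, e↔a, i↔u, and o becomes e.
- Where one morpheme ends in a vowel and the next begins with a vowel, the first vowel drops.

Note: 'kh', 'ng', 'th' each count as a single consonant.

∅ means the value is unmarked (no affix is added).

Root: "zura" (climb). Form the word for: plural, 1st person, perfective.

Attach number plural -e → zurae.
Attach aspect perfective or- → orzurae.
person = 1st person: zero marking, form stays orzurae.
Apply vowel harmony: orzurae → orzuraa.
Apply vowel deletion: orzuraa → orzura.

orzura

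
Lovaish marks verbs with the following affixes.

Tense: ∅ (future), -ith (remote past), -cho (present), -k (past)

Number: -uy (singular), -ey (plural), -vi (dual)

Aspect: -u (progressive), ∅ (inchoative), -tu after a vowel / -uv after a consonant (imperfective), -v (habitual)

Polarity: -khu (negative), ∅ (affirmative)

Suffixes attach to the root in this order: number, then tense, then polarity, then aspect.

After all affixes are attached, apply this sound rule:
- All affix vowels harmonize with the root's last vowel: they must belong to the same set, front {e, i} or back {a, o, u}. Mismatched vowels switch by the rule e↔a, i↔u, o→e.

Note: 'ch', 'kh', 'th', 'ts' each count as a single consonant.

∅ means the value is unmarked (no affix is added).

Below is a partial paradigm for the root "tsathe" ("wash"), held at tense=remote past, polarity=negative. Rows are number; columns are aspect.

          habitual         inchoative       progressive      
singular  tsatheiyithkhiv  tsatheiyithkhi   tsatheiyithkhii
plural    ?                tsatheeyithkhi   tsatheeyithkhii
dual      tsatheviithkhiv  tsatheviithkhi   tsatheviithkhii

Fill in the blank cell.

tsatheeyithkhiv

Attach number plural -ey → tsatheey.
Attach tense remote past -ith → tsatheeyith.
Attach polarity negative -khu → tsatheeyithkhu.
Attach aspect habitual -v → tsatheeyithkhuv.
Apply vowel harmony: tsatheeyithkhuv → tsatheeyithkhiv.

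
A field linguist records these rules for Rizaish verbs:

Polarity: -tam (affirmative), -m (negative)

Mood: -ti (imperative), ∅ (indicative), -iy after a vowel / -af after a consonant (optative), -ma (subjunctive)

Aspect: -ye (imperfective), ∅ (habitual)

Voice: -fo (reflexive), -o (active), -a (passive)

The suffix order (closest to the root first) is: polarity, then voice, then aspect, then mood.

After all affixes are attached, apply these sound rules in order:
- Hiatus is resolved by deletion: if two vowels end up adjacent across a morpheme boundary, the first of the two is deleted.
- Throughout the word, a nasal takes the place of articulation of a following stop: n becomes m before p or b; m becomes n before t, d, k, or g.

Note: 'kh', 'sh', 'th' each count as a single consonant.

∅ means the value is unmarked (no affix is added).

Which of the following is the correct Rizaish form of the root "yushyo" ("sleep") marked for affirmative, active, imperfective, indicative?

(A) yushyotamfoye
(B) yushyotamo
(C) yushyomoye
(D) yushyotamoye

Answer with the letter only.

D

Attach polarity affirmative -tam → yushyotam.
Attach voice active -o → yushyotamo.
Attach aspect imperfective -ye → yushyotamoye.
mood = indicative: zero marking, form stays yushyotamoye.
Vowel deletion: no change.
Nasal assimilation: no change.
So the correct form is yushyotamoye, option (D).
(C) yushyomoye is wrong: it uses negative instead of affirmative for polarity.
(A) yushyotamfoye is wrong: it uses reflexive instead of active for voice.
(B) yushyotamo is wrong: it uses habitual instead of imperfective for aspect.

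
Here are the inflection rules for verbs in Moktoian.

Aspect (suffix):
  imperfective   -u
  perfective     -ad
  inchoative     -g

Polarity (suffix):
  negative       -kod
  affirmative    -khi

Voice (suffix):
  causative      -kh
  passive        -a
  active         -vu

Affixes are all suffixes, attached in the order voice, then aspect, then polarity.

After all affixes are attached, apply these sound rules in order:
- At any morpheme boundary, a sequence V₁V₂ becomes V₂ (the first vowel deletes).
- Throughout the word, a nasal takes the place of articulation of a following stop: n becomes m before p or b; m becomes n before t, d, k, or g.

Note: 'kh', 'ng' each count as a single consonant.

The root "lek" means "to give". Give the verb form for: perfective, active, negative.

lekvadkod

Attach voice active -vu → lekvu.
Attach aspect perfective -ad → lekvuad.
Attach polarity negative -kod → lekvuadkod.
Apply vowel deletion: lekvuadkod → lekvadkod.
Nasal assimilation: no change.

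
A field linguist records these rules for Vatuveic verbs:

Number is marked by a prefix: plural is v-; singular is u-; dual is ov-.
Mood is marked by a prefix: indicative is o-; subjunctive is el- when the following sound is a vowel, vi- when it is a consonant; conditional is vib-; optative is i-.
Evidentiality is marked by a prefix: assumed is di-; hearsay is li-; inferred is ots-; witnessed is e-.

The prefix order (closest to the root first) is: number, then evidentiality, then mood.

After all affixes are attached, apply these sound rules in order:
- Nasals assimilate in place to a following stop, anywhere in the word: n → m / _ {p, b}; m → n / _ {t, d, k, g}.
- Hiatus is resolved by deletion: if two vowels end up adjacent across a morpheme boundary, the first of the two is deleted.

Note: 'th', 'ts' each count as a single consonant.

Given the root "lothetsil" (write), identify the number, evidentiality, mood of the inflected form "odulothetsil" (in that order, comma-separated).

singular, assumed, indicative

Segment: o-di-u-lothetsil.
number: u- → singular.
evidentiality: di- → assumed.
mood: o- → indicative.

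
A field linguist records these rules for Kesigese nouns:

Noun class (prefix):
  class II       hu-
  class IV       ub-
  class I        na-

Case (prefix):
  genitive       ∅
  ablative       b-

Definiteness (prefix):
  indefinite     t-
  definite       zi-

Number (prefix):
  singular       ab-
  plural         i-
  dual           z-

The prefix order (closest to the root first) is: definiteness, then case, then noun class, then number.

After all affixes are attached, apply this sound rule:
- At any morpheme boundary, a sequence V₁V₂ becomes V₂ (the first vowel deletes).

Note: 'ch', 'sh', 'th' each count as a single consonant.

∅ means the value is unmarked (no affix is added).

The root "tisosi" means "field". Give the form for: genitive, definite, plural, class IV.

Attach definiteness definite zi- → zitisosi.
case = genitive: zero marking, form stays zitisosi.
Attach noun class class IV ub- → ubzitisosi.
Attach number plural i- → iubzitisosi.
Apply vowel deletion: iubzitisosi → ubzitisosi.

ubzitisosi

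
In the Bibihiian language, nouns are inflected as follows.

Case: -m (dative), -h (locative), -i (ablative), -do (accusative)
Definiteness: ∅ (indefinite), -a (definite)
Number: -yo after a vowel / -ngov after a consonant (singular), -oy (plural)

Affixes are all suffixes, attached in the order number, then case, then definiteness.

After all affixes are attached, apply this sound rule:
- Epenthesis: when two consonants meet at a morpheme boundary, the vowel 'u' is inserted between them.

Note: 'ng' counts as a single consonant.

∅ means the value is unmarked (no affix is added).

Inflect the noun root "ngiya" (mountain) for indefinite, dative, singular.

ngiyayom

Attach number singular -yo (after vowel 'a') → ngiyayo.
Attach case dative -m → ngiyayom.
definiteness = indefinite: zero marking, form stays ngiyayom.
Epenthesis: no change.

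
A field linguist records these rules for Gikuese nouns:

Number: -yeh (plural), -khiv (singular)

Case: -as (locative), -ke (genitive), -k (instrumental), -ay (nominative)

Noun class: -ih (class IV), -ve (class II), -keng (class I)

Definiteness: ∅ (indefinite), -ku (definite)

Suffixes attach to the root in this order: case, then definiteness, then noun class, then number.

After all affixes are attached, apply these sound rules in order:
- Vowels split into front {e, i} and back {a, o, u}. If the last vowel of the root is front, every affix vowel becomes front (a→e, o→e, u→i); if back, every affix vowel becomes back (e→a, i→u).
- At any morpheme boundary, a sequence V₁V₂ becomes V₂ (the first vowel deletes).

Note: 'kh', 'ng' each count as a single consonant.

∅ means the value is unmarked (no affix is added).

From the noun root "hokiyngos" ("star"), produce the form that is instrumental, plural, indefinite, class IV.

hokiyngoskuhyah

Attach case instrumental -k → hokiyngosk.
definiteness = indefinite: zero marking, form stays hokiyngosk.
Attach noun class class IV -ih → hokiyngoskih.
Attach number plural -yeh → hokiyngoskihyeh.
Apply vowel harmony: hokiyngoskihyeh → hokiyngoskuhyah.
Vowel deletion: no change.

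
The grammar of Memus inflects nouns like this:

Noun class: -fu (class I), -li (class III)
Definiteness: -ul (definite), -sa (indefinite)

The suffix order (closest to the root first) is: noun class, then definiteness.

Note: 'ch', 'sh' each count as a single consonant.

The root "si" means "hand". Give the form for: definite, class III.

siliul

Attach noun class class III -li → sili.
Attach definiteness definite -ul → siliul.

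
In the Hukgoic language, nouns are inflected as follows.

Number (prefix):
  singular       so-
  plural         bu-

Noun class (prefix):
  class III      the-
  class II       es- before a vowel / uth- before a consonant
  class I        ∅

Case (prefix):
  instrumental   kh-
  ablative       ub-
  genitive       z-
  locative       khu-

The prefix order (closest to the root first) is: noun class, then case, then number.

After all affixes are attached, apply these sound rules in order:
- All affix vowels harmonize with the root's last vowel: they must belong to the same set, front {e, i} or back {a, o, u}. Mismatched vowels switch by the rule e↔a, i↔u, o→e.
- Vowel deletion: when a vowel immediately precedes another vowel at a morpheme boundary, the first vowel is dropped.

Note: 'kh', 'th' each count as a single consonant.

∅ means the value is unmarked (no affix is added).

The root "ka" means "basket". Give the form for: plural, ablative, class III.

bubthaka

Attach noun class class III the- → theka.
Attach case ablative ub- → ubtheka.
Attach number plural bu- → buubtheka.
Apply vowel harmony: buubtheka → buubthaka.
Apply vowel deletion: buubthaka → bubthaka.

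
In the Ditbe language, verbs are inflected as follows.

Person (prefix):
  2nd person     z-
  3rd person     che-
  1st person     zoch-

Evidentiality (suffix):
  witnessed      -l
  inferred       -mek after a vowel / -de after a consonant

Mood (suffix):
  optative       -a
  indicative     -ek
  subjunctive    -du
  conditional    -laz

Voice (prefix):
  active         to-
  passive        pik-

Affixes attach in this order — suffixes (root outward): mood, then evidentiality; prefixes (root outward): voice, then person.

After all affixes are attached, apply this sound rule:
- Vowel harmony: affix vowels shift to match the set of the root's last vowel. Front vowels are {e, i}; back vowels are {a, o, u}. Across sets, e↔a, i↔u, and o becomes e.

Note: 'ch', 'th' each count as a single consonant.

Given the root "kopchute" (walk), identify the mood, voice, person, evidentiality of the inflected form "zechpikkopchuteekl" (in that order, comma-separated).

indicative, passive, 1st person, witnessed

Segment: zoch-pik-kopchute-ek-l.
mood: -ek → indicative.
voice: pik- → passive.
person: zoch- → 1st person.
evidentiality: -l → witnessed.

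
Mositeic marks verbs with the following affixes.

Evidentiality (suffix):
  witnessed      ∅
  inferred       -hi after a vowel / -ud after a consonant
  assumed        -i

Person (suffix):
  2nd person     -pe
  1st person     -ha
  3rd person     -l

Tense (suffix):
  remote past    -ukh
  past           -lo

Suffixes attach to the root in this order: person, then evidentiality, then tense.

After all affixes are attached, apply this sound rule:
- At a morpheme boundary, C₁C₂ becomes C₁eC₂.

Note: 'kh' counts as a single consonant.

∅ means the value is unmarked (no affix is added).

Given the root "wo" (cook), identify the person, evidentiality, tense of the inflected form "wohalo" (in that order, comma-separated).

1st person, witnessed, past

Segment: wo-ha-lo.
person: -ha → 1st person.
evidentiality: ∅ → witnessed.
tense: -lo → past.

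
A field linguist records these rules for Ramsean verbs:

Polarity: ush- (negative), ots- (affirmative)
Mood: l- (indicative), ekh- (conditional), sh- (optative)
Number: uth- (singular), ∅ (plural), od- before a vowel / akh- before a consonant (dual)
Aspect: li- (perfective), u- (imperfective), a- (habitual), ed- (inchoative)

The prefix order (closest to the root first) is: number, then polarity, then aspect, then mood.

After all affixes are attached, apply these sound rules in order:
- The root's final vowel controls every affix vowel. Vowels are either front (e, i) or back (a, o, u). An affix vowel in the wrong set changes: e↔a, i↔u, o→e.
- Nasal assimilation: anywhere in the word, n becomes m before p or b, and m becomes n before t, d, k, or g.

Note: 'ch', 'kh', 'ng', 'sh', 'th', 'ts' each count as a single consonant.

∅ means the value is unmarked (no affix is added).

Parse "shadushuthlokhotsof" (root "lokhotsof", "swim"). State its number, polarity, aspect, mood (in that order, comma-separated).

singular, negative, inchoative, optative

Segment: sh-ed-ush-uth-lokhotsof.
number: uth- → singular.
polarity: ush- → negative.
aspect: ed- → inchoative.
mood: sh- → optative.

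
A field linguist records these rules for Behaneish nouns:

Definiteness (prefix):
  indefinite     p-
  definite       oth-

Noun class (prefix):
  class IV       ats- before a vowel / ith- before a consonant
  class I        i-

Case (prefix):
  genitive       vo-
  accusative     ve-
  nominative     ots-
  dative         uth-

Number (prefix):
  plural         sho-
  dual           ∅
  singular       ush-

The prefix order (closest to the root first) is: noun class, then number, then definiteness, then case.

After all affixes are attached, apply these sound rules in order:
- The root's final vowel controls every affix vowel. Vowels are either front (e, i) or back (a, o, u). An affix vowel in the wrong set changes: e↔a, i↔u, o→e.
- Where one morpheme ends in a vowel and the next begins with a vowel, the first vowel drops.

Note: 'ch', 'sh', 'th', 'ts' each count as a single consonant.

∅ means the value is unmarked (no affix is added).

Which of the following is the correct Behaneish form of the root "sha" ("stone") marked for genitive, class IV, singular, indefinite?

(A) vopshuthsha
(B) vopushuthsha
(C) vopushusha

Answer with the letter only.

B

Attach noun class class IV ith- (before consonant 'sh') → ithsha.
Attach number singular ush- → ushithsha.
Attach definiteness indefinite p- → pushithsha.
Attach case genitive vo- → vopushithsha.
Apply vowel harmony: vopushithsha → vopushuthsha.
Vowel deletion: no change.
So the correct form is vopushuthsha, option (B).
(C) vopushusha is wrong: it uses class I instead of class IV for noun class.
(A) vopshuthsha is wrong: it uses plural instead of singular for number.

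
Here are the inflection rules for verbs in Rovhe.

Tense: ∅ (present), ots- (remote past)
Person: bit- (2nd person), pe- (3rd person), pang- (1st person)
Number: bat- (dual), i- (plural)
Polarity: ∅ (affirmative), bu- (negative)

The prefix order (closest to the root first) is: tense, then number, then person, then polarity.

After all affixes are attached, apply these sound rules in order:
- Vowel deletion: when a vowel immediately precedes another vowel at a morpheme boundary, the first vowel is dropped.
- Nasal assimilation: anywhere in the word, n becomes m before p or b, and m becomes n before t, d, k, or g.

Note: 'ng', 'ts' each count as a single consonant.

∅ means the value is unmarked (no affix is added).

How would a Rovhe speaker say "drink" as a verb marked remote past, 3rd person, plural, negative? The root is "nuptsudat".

bupotsnuptsudat

Attach tense remote past ots- → otsnuptsudat.
Attach number plural i- → iotsnuptsudat.
Attach person 3rd person pe- → peiotsnuptsudat.
Attach polarity negative bu- → bupeiotsnuptsudat.
Apply vowel deletion: bupeiotsnuptsudat → bupotsnuptsudat.
Nasal assimilation: no change.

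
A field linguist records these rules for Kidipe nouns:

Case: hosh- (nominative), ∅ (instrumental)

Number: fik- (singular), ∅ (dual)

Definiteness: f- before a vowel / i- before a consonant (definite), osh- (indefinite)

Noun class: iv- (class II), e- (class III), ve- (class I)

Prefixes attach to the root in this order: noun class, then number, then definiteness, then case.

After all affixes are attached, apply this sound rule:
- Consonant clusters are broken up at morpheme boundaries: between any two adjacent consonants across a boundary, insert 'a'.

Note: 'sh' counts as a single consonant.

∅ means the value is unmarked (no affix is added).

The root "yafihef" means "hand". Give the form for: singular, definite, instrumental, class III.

ifikeyafihef

Attach noun class class III e- → eyafihef.
Attach number singular fik- → fikeyafihef.
Attach definiteness definite i- (before consonant 'f') → ifikeyafihef.
case = instrumental: zero marking, form stays ifikeyafihef.
Epenthesis: no change.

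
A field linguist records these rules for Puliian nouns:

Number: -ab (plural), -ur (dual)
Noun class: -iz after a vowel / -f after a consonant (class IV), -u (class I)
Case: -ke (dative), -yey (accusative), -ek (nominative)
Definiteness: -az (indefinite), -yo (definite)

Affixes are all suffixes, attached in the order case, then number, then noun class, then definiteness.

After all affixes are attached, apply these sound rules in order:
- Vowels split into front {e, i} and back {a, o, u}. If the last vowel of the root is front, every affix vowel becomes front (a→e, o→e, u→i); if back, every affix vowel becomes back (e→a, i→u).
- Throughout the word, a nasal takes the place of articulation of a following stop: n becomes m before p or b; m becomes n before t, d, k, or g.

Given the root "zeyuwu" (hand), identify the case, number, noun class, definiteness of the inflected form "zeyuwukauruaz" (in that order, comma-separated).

Segment: zeyuwu-ke-ur-u-az.
case: -ke → dative.
number: -ur → dual.
noun class: -u → class I.
definiteness: -az → indefinite.

dative, dual, class I, indefinite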